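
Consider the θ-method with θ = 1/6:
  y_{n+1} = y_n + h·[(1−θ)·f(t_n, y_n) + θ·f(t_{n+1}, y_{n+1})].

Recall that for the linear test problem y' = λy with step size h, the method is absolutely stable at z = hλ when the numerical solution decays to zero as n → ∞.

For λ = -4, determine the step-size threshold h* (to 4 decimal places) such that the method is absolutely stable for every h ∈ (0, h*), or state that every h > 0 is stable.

Set f=λy, z=hλ:
  y_{n+1} = y_n + z·[5/6·y_n + 1/6·y_{n+1}] ⇒ (1 − 1/6z)y_{n+1} = (1 + 5/6z)y_n
  R(z) = (1 + 5/6z)/(1 − 1/6z).

Solve |R(x)|<1 on ℝ⁻.
x=-1.21: |R|=0.0069
R=−1: 1+5/6x = −1+1/6x ⇒ -2/3x=2 ⇒ x=2/(-2/3)=-3.0000
Confirm numerically:
  x=-2.846: |R|=0.93036 <1
  x=-1.901: |R|=0.44361 <1
  x=-1.322: |R|=0.08331 <1
  x=-1.241: |R|=0.02831 <1
  x=-3.409: |R|=1.17388 >1
  x=-3.357: |R|=1.15261 >1
  x=-3.151: |R|=1.06600 >1
Stable set (-3.0000, 0).

(-3.0000,0); λ=-4 ⇒ h* = (3)/4 = 0.7500.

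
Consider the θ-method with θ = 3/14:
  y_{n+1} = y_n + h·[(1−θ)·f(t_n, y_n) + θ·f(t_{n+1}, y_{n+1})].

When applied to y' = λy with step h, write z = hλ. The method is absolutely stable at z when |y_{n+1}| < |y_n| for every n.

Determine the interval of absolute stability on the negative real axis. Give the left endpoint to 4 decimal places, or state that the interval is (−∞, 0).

Test eqn y'=λy, z=hλ:
  y_{n+1} = y_n + z·[11/14·y_n + 3/14·y_{n+1}] ⇒ (1 − 3/14z)y_{n+1} = (1 + 11/14z)y_n
  Hence R(z) = (1 + 11/14z)/(1 − 3/14z).

Solve |R(x)|<1 on ℝ⁻.
x=-0.51: |R|=0.5402
R=−1: 1+11/14x = −1+3/14x ⇒ -4/7x=2 ⇒ x=2/(-4/7)=-3.5000
Confirm numerically:
  x=-3.204: |R|=0.89971 <1
  x=-2.678: |R|=0.70155 <1
  x=-1.593: |R|=0.18760 <1
  x=-3.683: |R|=1.05845 >1
  x=-3.621: |R|=1.03893 >1
  x=-3.575: |R|=1.02427 >1
Interval (-3.5000, 0).

z∈(-3.5000,0).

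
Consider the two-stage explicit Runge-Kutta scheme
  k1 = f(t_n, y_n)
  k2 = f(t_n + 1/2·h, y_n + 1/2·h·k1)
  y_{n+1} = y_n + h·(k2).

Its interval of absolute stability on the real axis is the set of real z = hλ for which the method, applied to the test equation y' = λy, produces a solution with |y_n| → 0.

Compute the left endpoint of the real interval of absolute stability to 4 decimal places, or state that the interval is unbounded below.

On y'=λy, z=hλ:
  k1=λy_n ⇒ h·k1=z·y_n;  k2=λ(1+1/2z)y_n ⇒ h·k2=z(1+1/2z)y_n
  y_{n+1}/y_n = 1 + z(1+1/2z) = 1 + z + 1/2z²
  R(z) = 1 + z + 1/2z².

Find x<0 with |R(x)|<1.
x=-0.55: |R|=0.6013
R=1: x+1/2x²=0 ⇒ x=−2=-2.0000; min R=1−1/(4·1/2)=0.5000>−1
Confirm numerically:
  x=-1.803: |R|=0.82240 <1
  x=-1.460: |R|=0.60580 <1
  x=-1.253: |R|=0.53200 <1
  x=-0.963: |R|=0.50068 <1
  x=-2.587: |R|=1.75928 >1
  x=-2.406: |R|=1.48842 >1
  x=-2.215: |R|=1.23811 >1
So |R|<1 on (-2.0000, 0).

left endpoint -2.0000.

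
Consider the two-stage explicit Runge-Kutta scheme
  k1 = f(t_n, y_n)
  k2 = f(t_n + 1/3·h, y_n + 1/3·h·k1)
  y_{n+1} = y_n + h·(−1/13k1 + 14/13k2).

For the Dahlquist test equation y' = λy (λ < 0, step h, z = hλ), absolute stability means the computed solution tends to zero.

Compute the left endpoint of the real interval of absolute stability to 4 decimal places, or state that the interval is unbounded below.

With y'=λy (z=hλ):
  k1=λy_n ⇒ h·k1=z·y_n;  k2=λ(1+1/3z)y_n ⇒ h·k2=z(1+1/3z)y_n
  y_{n+1}/y_n = 1 − 1/13z + 14/13z(1+1/3z) = 1 + z + 14/39z²
  so R(z) = 1 + z + 14/39z².

Need |R(x)|<1, x<0.
x=-1.05: |R|=0.3458
R=1: x+14/39x²=0 ⇒ x=−39/14=-2.7857; min R=1−1/(4·14/39)=0.3036>−1
Confirm numerically:
  x=-2.360: |R|=0.63934 <1
  x=-1.769: |R|=0.35436 <1
  x=-1.375: |R|=0.30369 <1
  x=-1.326: |R|=0.30518 <1
  x=-3.140: |R|=1.39934 >1
  x=-3.052: |R|=1.29174 >1
Stable set (-2.7857, 0).

left endpoint -2.7857.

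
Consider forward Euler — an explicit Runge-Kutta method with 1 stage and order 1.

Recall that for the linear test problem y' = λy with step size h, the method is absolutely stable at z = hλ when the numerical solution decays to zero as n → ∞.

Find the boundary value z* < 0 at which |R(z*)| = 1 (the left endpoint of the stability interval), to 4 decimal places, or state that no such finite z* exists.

Test eqn y'=λy, z=hλ:
  order 1, 1-stage ⇒ R(z)=1+z
  (e.g. R(-1.51)=-0.51000, |R|=0.51000)

Need |R(x)|<1, x<0.
x=-1.51: |R|=0.5100
|R(-1.91)|=0.9100 |R(-1.49)|=0.4900 |R(-1.33)|=0.3300
Bisect:
  x_lo=-2.8053 |R|=1.8053  x_hi=-0.0741 |R|=0.9259
  mid=-1.43970 |R|=0.43970 →hi
  mid=-2.12249 |R|=1.12249 →lo
  mid=-1.78109 |R|=0.78109 →hi
  mid=-1.95179 |R|=0.95179 →hi
  mid=-2.03714 |R|=1.03714 →lo
  mid=-1.99447 |R|=0.99447 →hi
  mid=-2.01581 |R|=1.01581 →lo
  mid=-2.00514 |R|=1.00514 →lo
  mid=-1.99980 |R|=0.99980 →hi
  ...
  [-2.00014,-1.99997] ⇒ x*=-2.0000
Interval (-2.0000, 0).

z* = -2.0000.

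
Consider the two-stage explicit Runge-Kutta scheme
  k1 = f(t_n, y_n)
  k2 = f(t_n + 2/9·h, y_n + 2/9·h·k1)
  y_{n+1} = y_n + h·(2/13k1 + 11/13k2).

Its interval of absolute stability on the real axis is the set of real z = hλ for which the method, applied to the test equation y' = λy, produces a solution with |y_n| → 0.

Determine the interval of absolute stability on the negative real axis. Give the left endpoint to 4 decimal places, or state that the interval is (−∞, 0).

Set f=λy, z=hλ:
  k1=λy_n ⇒ h·k1=z·y_n;  k2=λ(1+2/9z)y_n ⇒ h·k2=z(1+2/9z)y_n
  y_{n+1}/y_n = 1 + 2/13z + 11/13z(1+2/9z) = 1 + z + 22/117z²
  R(z) = 1 + z + 22/117z².

Need |R(x)|<1, x<0.
x=-0.8: |R|=0.3203
R=1: x+22/117x²=0 ⇒ x=−117/22=-5.3182; min R=1−1/(4·22/117)=-0.3295>−1
Confirm numerically:
  x=-5.244: |R|=0.92685 <1
  x=-4.892: |R|=0.60797 <1
  x=-3.970: |R|=0.00641 <1
  x=-3.829: |R|=0.07219 <1
  x=-5.520: |R|=1.20948 >1
  x=-5.477: |R|=1.16356 >1
Stable set (-5.3182, 0).

(-5.3182, 0).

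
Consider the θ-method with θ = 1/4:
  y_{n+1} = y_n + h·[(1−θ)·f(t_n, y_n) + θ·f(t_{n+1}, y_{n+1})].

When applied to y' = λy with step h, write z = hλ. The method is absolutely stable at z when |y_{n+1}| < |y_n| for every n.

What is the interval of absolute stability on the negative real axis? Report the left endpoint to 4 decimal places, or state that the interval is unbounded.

z∈(-4.0000,0).

Test eqn y'=λy, z=hλ:
  y_{n+1} = y_n + z·[3/4·y_n + 1/4·y_{n+1}] ⇒ (1 − 1/4z)y_{n+1} = (1 + 3/4z)y_n
  ⇒ R(z) = (1 + 3/4z)/(1 − 1/4z).

Need |R(x)|<1, x<0.
x=-1.46: |R|=0.0696
R=−1: 1+3/4x = −1+1/4x ⇒ -1/2x=2 ⇒ x=2/(-1/2)=-4.0000
Confirm numerically:
  x=-3.563: |R|=0.88444 <1
  x=-3.513: |R|=0.87036 <1
  x=-2.009: |R|=0.33733 <1
  x=-4.451: |R|=1.10673 >1
  x=-4.384: |R|=1.09160 >1
Interval (-4.0000, 0).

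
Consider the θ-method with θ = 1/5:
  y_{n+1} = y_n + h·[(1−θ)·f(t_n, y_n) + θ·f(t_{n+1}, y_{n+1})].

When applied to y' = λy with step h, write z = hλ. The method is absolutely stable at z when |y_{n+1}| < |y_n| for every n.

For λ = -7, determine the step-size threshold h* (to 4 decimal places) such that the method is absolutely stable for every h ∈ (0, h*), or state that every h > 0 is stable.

With y'=λy (z=hλ):
  y_{n+1} = y_n + z·[4/5·y_n + 1/5·y_{n+1}] ⇒ (1 − 1/5z)y_{n+1} = (1 + 4/5z)y_n
  so R(z) = (1 + 4/5z)/(1 − 1/5z).

Boundary: |R(x)|=1, x<0.
x=-0.68: |R|=0.4014
R=−1: 1+4/5x = −1+1/5x ⇒ -3/5x=2 ⇒ x=2/(-3/5)=-3.3333
Confirm numerically:
  x=-3.058: |R|=0.89749 <1
  x=-2.006: |R|=0.43163 <1
  x=-1.931: |R|=0.39302 <1
  x=-1.793: |R|=0.31974 <1
  x=-3.650: |R|=1.10983 >1
  x=-3.602: |R|=1.09370 >1
  x=-3.433: |R|=1.03546 >1
Interval (-3.3333, 0).

(-3.3333,0); λ=-7 ⇒ h* = (10/3)/7 = 0.4762.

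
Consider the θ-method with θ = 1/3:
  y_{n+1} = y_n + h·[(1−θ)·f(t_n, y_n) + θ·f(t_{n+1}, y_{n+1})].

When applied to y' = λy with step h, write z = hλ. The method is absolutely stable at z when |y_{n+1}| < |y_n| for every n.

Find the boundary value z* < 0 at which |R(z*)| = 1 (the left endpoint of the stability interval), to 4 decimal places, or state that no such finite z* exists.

On y'=λy, z=hλ:
  y_{n+1} = y_n + z·[2/3·y_n + 1/3·y_{n+1}] ⇒ (1 − 1/3z)y_{n+1} = (1 + 2/3z)y_n
  so R(z) = (1 + 2/3z)/(1 − 1/3z).

Find x<0 with |R(x)|<1.
x=-1.79: |R|=0.1211
R=−1: 1+2/3x = −1+1/3x ⇒ -1/3x=2 ⇒ x=2/(-1/3)=-6.0000
Confirm numerically:
  x=-5.892: |R|=0.98785 <1
  x=-4.385: |R|=0.78131 <1
  x=-3.807: |R|=0.67783 <1
  x=-6.511: |R|=1.05373 >1
  x=-6.219: |R|=1.02376 >1
  x=-6.097: |R|=1.01066 >1
Interval (-6.0000, 0).

left endpoint -6.0000.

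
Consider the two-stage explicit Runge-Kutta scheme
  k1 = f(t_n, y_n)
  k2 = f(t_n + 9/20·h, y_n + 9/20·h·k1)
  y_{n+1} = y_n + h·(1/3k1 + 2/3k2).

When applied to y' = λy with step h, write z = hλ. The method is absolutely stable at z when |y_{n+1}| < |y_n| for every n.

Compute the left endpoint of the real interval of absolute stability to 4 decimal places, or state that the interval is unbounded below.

z* = -3.3333.

Set f=λy, z=hλ:
  k1=λy_n ⇒ h·k1=z·y_n;  k2=λ(1+9/20z)y_n ⇒ h·k2=z(1+9/20z)y_n
  y_{n+1}/y_n = 1 + 1/3z + 2/3z(1+9/20z) = 1 + z + 3/10z²
  Hence R(z) = 1 + z + 3/10z².

Find x<0 with |R(x)|<1.
x=-1.77: |R|=0.1699
R=1: x+3/10x²=0 ⇒ x=−10/3=-3.3333; min R=1−1/(4·3/10)=0.1667>−1
Confirm numerically:
  x=-2.103: |R|=0.22378 <1
  x=-1.555: |R|=0.17041 <1
  x=-1.410: |R|=0.18643 <1
  x=-3.721: |R|=1.43275 >1
  x=-3.706: |R|=1.41433 >1
  x=-3.688: |R|=1.39240 >1
Interval (-3.3333, 0).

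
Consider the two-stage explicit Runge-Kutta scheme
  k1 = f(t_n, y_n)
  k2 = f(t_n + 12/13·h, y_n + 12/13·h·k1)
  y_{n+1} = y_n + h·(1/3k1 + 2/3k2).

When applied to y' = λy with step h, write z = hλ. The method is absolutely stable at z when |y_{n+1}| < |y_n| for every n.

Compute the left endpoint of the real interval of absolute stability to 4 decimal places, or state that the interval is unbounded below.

left endpoint -1.6250.

Set f=λy, z=hλ:
  k1=λy_n ⇒ h·k1=z·y_n;  k2=λ(1+12/13z)y_n ⇒ h·k2=z(1+12/13z)y_n
  y_{n+1}/y_n = 1 + 1/3z + 2/3z(1+12/13z) = 1 + z + 8/13z²
  ⇒ R(z) = 1 + z + 8/13z².

Solve |R(x)|<1 on ℝ⁻.
x=-0.41: |R|=0.6934
R=1: x+8/13x²=0 ⇒ x=−13/8=-1.6250; min R=1−1/(4·8/13)=0.5938>−1
Confirm numerically:
  x=-1.558: |R|=0.93576 <1
  x=-1.355: |R|=0.77486 <1
  x=-1.328: |R|=0.75728 <1
  x=-0.914: |R|=0.60009 <1
  x=-1.960: |R|=1.40406 >1
  x=-1.870: |R|=1.28194 >1
Stable set (-1.6250, 0).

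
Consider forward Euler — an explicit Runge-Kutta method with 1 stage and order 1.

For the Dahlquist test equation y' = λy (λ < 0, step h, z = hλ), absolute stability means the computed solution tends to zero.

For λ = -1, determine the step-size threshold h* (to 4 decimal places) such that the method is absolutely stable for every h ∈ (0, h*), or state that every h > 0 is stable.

(-2.0000,0); λ=-1 ⇒ h* = 2.0000.

With y'=λy (z=hλ):
  order 1, 1-stage ⇒ R(z)=1+z
  (e.g. R(-1.18)=-0.18000, |R|=0.18000)

Boundary: |R(x)|=1, x<0.
x=-1.18: |R|=0.1800
|R(-1.31)|=0.3100 |R(-0.9)|=0.1000 |R(-0.74)|=0.2600
Bisect:
  x_lo=-2.7858 |R|=1.7858  x_hi=-0.3461 |R|=0.6539
  mid=-1.56597 |R|=0.56597 →hi
  mid=-2.17589 |R|=1.17589 →lo
  mid=-1.87093 |R|=0.87093 →hi
  mid=-2.02341 |R|=1.02341 →lo
  mid=-1.94717 |R|=0.94717 →hi
  mid=-1.98529 |R|=0.98529 →hi
  mid=-2.00435 |R|=1.00435 →lo
  mid=-1.99482 |R|=0.99482 →hi
  ...
  [-2.00003,-1.99988] ⇒ x*=-2.0000
Interval (-2.0000, 0).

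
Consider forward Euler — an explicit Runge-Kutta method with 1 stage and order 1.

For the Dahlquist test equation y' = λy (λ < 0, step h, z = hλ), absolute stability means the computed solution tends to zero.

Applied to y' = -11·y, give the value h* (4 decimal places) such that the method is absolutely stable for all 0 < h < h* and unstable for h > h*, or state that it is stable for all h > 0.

(-2.0000,0); λ=-11 ⇒ h* = 0.1818.

Set f=λy, z=hλ:
  order 1, 1-stage ⇒ R(z)=1+z
  (e.g. R(-0.59)=0.41000, |R|=0.41000)

Find x<0 with |R(x)|<1.
x=-0.59: |R|=0.4100
|R(-2.11)|=1.1100 |R(-1.5)|=0.5000 |R(-1.39)|=0.3900
Bisect:
  x_lo=-2.7897 |R|=1.7897  x_hi=-0.2859 |R|=0.7141
  mid=-1.53783 |R|=0.53783 →hi
  mid=-2.16378 |R|=1.16378 →lo
  mid=-1.85080 |R|=0.85080 →hi
  mid=-2.00729 |R|=1.00729 →lo
  mid=-1.92905 |R|=0.92905 →hi
  mid=-1.96817 |R|=0.96817 →hi
  mid=-1.98773 |R|=0.98773 →hi
  mid=-1.99751 |R|=0.99751 →hi
  mid=-2.00240 |R|=1.00240 →lo
  mid=-1.99995 |R|=0.99995 →hi
  ...
  [-2.00011,-1.99995] ⇒ x*=-2.0000
Stable set (-2.0000, 0).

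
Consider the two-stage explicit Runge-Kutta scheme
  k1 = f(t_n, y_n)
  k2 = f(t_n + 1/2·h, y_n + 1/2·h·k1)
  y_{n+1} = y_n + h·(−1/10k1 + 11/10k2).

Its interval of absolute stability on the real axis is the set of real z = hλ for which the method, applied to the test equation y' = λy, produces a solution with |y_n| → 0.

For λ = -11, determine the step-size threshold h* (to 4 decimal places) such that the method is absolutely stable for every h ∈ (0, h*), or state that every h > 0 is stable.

Test eqn y'=λy, z=hλ:
  k1=λy_n ⇒ h·k1=z·y_n;  k2=λ(1+1/2z)y_n ⇒ h·k2=z(1+1/2z)y_n
  y_{n+1}/y_n = 1 − 1/10z + 11/10z(1+1/2z) = 1 + z + 11/20z²
  ⇒ R(z) = 1 + z + 11/20z².

Need |R(x)|<1, x<0.
x=-0.36: |R|=0.7113
R=1: x+11/20x²=0 ⇒ x=−20/11=-1.8182; min R=1−1/(4·11/20)=0.5455>−1
Confirm numerically:
  x=-1.732: |R|=0.91790 <1
  x=-1.674: |R|=0.86725 <1
  x=-0.872: |R|=0.54621 <1
  x=-2.272: |R|=1.56709 >1
  x=-2.115: |R|=1.34527 >1
  x=-1.956: |R|=1.14826 >1
So |R|<1 on (-1.8182, 0).

(-1.8182,0); λ=-11 ⇒ h* = (20/11)/11 = 0.1653.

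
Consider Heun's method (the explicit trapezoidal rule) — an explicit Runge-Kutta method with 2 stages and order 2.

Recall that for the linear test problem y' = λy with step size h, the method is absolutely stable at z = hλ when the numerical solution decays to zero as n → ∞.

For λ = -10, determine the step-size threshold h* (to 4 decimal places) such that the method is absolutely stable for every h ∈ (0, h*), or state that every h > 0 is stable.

(-2.0000,0); λ=-10 ⇒ h* = 0.2000.

Set f=λy, z=hλ:
  order 2, 2-stage ⇒ R(z)=1+z+z^2/2
  (e.g. R(-0.54)=0.60580, |R|=0.60580)

Find x<0 with |R(x)|<1.
x=-0.54: |R|=0.6058
|R(-2.04)|=1.0408 |R(-1.53)|=0.6404 |R(-0.62)|=0.5722
Bisect:
  x_lo=-2.5426 |R|=1.6898  x_hi=-0.0622 |R|=0.9397
  mid=-1.30241 |R|=0.54573 →hi
  mid=-1.92250 |R|=0.92550 →hi
  mid=-2.23254 |R|=1.25958 →lo
  mid=-2.07752 |R|=1.08052 →lo
  mid=-2.00001 |R|=1.00001 →lo
  mid=-1.96125 |R|=0.96200 →hi
  mid=-1.98063 |R|=0.98082 →hi
  mid=-1.99032 |R|=0.99037 →hi
  mid=-1.99516 |R|=0.99518 →hi
  mid=-1.99759 |R|=0.99759 →hi
  ...
  [-2.00001,-1.99986] ⇒ x*=-2.0000
Interval (-2.0000, 0).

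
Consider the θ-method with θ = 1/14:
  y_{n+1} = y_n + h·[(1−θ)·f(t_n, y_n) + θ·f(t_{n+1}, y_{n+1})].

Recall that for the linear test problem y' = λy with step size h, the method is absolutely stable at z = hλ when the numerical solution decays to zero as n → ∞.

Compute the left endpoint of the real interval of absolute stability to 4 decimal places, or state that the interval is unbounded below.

z* = -2.3333.

On y'=λy, z=hλ:
  y_{n+1} = y_n + z·[13/14·y_n + 1/14·y_{n+1}] ⇒ (1 − 1/14z)y_{n+1} = (1 + 13/14z)y_n
  R(z) = (1 + 13/14z)/(1 − 1/14z).

Find x<0 with |R(x)|<1.
x=-1.03: |R|=0.0406
R=−1: 1+13/14x = −1+1/14x ⇒ -6/7x=2 ⇒ x=2/(-6/7)=-2.3333
Confirm numerically:
  x=-2.122: |R|=0.84270 <1
  x=-1.854: |R|=0.63719 <1
  x=-1.298: |R|=0.18787 <1
  x=-2.687: |R|=1.25433 >1
  x=-2.409: |R|=1.05534 >1
  x=-2.375: |R|=1.03053 >1
Interval (-2.3333, 0).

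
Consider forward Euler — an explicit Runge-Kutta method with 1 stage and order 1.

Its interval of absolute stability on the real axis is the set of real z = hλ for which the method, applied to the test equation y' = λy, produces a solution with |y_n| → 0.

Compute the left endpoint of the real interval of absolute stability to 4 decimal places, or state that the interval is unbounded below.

left endpoint -2.0000.

Set f=λy, z=hλ:
  order 1, 1-stage ⇒ R(z)=1+z
  (e.g. R(-1.28)=-0.28000, |R|=0.28000)

Need |R(x)|<1, x<0.
x=-1.28: |R|=0.2800
|R(-1.79)|=0.7900 |R(-1.73)|=0.7300 |R(-1.52)|=0.5200
Bisect:
  x_lo=-2.5949 |R|=1.5949  x_hi=-0.0846 |R|=0.9154
  mid=-1.33976 |R|=0.33976 →hi
  mid=-1.96735 |R|=0.96735 →hi
  mid=-2.28114 |R|=1.28114 →lo
  mid=-2.12424 |R|=1.12424 →lo
  mid=-2.04580 |R|=1.04580 →lo
  mid=-2.00657 |R|=1.00657 →lo
  mid=-1.98696 |R|=0.98696 →hi
  mid=-1.99677 |R|=0.99677 →hi
  mid=-2.00167 |R|=1.00167 →lo
  mid=-1.99922 |R|=0.99922 →hi
  ...
  [-2.00014,-1.99998] ⇒ x*=-2.0000
Stable set (-2.0000, 0).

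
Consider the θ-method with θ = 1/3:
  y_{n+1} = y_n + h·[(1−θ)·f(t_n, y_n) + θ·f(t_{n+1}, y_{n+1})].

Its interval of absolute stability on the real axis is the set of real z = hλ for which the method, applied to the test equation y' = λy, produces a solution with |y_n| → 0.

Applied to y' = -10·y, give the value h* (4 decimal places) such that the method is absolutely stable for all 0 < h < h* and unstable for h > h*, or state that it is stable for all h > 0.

(-6.0000,0); λ=-10 ⇒ h* = (6)/10 = 0.6000.

Set f=λy, z=hλ:
  y_{n+1} = y_n + z·[2/3·y_n + 1/3·y_{n+1}] ⇒ (1 − 1/3z)y_{n+1} = (1 + 2/3z)y_n
  Hence R(z) = (1 + 2/3z)/(1 − 1/3z).

Solve |R(x)|<1 on ℝ⁻.
x=-1.78: |R|=0.1172
R=−1: 1+2/3x = −1+1/3x ⇒ -1/3x=2 ⇒ x=2/(-1/3)=-6.0000
Confirm numerically:
  x=-4.915: |R|=0.86292 <1
  x=-2.760: |R|=0.43750 <1
  x=-2.477: |R|=0.35676 <1
  x=-6.591: |R|=1.06162 >1
  x=-6.367: |R|=1.03918 >1
  x=-6.353: |R|=1.03774 >1
So |R|<1 on (-6.0000, 0).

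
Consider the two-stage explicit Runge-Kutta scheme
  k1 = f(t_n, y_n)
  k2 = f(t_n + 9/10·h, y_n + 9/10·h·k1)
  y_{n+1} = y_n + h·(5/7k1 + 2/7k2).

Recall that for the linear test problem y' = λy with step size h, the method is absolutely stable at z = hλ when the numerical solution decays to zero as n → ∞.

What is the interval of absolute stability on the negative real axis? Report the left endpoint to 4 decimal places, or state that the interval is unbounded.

(-3.8889, 0).

On y'=λy, z=hλ:
  k1=λy_n ⇒ h·k1=z·y_n;  k2=λ(1+9/10z)y_n ⇒ h·k2=z(1+9/10z)y_n
  y_{n+1}/y_n = 1 + 5/7z + 2/7z(1+9/10z) = 1 + z + 9/35z²
  Hence R(z) = 1 + z + 9/35z².

Need |R(x)|<1, x<0.
x=-0.45: |R|=0.6021
R=1: x+9/35x²=0 ⇒ x=−35/9=-3.8889; min R=1−1/(4·9/35)=0.0278>−1
Confirm numerically:
  x=-3.691: |R|=0.81218 <1
  x=-2.988: |R|=0.30781 <1
  x=-2.045: |R|=0.03038 <1
  x=-1.937: |R|=0.02779 <1
  x=-4.402: |R|=1.58081 >1
  x=-4.391: |R|=1.56694 >1
  x=-4.314: |R|=1.47158 >1
So |R|<1 on (-3.8889, 0).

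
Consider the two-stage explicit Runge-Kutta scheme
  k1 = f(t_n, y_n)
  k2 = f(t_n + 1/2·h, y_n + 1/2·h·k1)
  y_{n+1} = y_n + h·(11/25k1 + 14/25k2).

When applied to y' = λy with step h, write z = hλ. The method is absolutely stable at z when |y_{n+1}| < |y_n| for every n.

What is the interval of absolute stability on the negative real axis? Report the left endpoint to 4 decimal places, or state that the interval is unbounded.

z∈(-3.5714,0).

Test eqn y'=λy, z=hλ:
  k1=λy_n ⇒ h·k1=z·y_n;  k2=λ(1+1/2z)y_n ⇒ h·k2=z(1+1/2z)y_n
  y_{n+1}/y_n = 1 + 11/25z + 14/25z(1+1/2z) = 1 + z + 7/25z²
  ⇒ R(z) = 1 + z + 7/25z².

Find x<0 with |R(x)|<1.
x=-1.31: |R|=0.1705
R=1: x+7/25x²=0 ⇒ x=−25/7=-3.5714; min R=1−1/(4·7/25)=0.1071>−1
Confirm numerically:
  x=-3.283: |R|=0.73486 <1
  x=-2.238: |R|=0.16442 <1
  x=-1.983: |R|=0.11804 <1
  x=-4.119: |R|=1.63153 >1
  x=-3.923: |R|=1.38618 >1
  x=-3.702: |R|=1.13535 >1
Stable set (-3.5714, 0).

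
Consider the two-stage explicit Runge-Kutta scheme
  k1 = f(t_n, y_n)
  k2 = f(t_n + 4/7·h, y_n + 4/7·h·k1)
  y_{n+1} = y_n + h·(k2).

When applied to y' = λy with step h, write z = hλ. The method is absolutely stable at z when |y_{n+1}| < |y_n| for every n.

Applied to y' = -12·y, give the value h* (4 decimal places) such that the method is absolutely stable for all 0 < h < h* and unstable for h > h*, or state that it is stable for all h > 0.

Test eqn y'=λy, z=hλ:
  k1=λy_n ⇒ h·k1=z·y_n;  k2=λ(1+4/7z)y_n ⇒ h·k2=z(1+4/7z)y_n
  y_{n+1}/y_n = 1 + z(1+4/7z) = 1 + z + 4/7z²
  Hence R(z) = 1 + z + 4/7z².

Boundary: |R(x)|=1, x<0.
x=-0.32: |R|=0.7385
R=1: x+4/7x²=0 ⇒ x=−7/4=-1.7500; min R=1−1/(4·4/7)=0.5625>−1
Confirm numerically:
  x=-1.692: |R|=0.94392 <1
  x=-1.540: |R|=0.81520 <1
  x=-1.529: |R|=0.80691 <1
  x=-2.116: |R|=1.44255 >1
  x=-1.804: |R|=1.05567 >1
Stable set (-1.7500, 0).

(-1.7500,0); λ=-12 ⇒ h* = (7/4)/12 = 0.1458.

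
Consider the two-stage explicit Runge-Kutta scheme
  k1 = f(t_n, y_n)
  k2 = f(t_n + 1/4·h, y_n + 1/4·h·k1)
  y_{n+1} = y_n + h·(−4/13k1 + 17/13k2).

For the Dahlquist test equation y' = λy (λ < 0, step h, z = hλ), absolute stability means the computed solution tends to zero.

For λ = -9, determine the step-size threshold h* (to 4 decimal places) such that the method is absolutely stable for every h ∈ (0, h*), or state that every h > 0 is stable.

Test eqn y'=λy, z=hλ:
  k1=λy_n ⇒ h·k1=z·y_n;  k2=λ(1+1/4z)y_n ⇒ h·k2=z(1+1/4z)y_n
  y_{n+1}/y_n = 1 − 4/13z + 17/13z(1+1/4z) = 1 + z + 17/52z²
  Hence R(z) = 1 + z + 17/52z².

Boundary: |R(x)|=1, x<0.
x=-0.73: |R|=0.4442
R=1: x+17/52x²=0 ⇒ x=−52/17=-3.0588; min R=1−1/(4·17/52)=0.2353>−1
Confirm numerically:
  x=-2.998: |R|=0.94039 <1
  x=-2.534: |R|=0.56522 <1
  x=-1.523: |R|=0.23531 <1
  x=-3.604: |R|=1.64234 >1
  x=-3.466: |R|=1.46138 >1
  x=-3.460: |R|=1.45379 >1
Stable set (-3.0588, 0).

(-3.0588,0); λ=-9 ⇒ h* = (52/17)/9 = 0.3399.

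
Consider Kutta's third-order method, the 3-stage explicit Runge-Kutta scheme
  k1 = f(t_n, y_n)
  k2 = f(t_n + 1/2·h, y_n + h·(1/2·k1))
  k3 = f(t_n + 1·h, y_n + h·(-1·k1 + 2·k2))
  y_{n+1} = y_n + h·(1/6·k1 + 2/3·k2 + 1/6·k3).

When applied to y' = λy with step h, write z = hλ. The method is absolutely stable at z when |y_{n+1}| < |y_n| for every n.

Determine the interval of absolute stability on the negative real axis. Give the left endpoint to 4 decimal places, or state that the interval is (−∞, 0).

(-2.5127, 0).

Test eqn y'=λy, z=hλ:
  order 3, 3-stage ⇒ R(z)=1+z+z^2/2+z^3/6
  (e.g. R(-1)=0.33333, |R|=0.33333)

Solve |R(x)|<1 on ℝ⁻.
x=-1: |R|=0.3333
|R(-2.78)|=1.4966 |R(-2.51)|=0.9955 |R(-1.64)|=0.0304
Bisect:
  x_lo=-3.3336 |R|=2.9516  x_hi=-0.0934 |R|=0.9108
  mid=-1.71352 |R|=0.08397 →hi
  mid=-2.52358 |R|=1.01790 →lo
  mid=-2.11855 |R|=0.45919 →hi
  mid=-2.32107 |R|=0.71146 →hi
  mid=-2.42232 |R|=0.85739 →hi
  mid=-2.47295 |R|=0.93576 →hi
  mid=-2.49826 |R|=0.97635 →hi
  mid=-2.51092 |R|=0.99700 →hi
  mid=-2.51725 |R|=1.00742 →lo
  ...
  [-2.51290,-2.51270] ⇒ x*=-2.5127
So |R|<1 on (-2.5127, 0).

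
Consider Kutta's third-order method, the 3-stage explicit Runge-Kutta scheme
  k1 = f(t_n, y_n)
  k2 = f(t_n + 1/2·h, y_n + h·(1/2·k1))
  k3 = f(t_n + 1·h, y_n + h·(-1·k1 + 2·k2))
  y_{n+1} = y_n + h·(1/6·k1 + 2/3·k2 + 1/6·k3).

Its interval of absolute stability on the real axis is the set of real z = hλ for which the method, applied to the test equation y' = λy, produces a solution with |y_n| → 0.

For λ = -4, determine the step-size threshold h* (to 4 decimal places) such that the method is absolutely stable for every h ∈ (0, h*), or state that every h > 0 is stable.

(-2.5127,0); λ=-4 ⇒ h* = 0.6282.

Test eqn y'=λy, z=hλ:
  order 3, 3-stage ⇒ R(z)=1+z+z^2/2+z^3/6
  (e.g. R(-0.59)=0.54982, |R|=0.54982)

Solve |R(x)|<1 on ℝ⁻.
x=-0.59: |R|=0.5498
|R(-1.11)|=0.2781 |R(-0.92)|=0.3734 |R(-0.85)|=0.4089
Bisect:
  x_lo=-2.8182 |R|=1.5776  x_hi=-0.1455 |R|=0.8646
  mid=-1.48187 |R|=0.07375 →hi
  mid=-2.15005 |R|=0.49521 →hi
  mid=-2.48414 |R|=0.95358 →hi
  mid=-2.65119 |R|=1.24256 →lo
  mid=-2.56766 |R|=1.09260 →lo
  mid=-2.52590 |R|=1.02176 →lo
  mid=-2.50502 |R|=0.98735 →hi
  mid=-2.51546 |R|=1.00447 →lo
  mid=-2.51024 |R|=0.99589 →hi
  ...
  [-2.51285,-2.51269] ⇒ x*=-2.5127
Stable set (-2.5127, 0).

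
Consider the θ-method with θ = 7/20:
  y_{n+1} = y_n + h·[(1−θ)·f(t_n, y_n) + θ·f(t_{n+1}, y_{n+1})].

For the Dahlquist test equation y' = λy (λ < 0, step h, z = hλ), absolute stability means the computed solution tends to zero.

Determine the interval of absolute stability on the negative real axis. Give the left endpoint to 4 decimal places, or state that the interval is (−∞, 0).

(-6.6667, 0).

On y'=λy, z=hλ:
  y_{n+1} = y_n + z·[13/20·y_n + 7/20·y_{n+1}] ⇒ (1 − 7/20z)y_{n+1} = (1 + 13/20z)y_n
  ⇒ R(z) = (1 + 13/20z)/(1 − 7/20z).

Need |R(x)|<1, x<0.
x=-0.35: |R|=0.6882
R=−1: 1+13/20x = −1+7/20x ⇒ -3/10x=2 ⇒ x=2/(-3/10)=-6.6667
Confirm numerically:
  x=-6.209: |R|=0.95673 <1
  x=-5.607: |R|=0.89269 <1
  x=-4.639: |R|=0.76815 <1
  x=-3.811: |R|=0.63292 <1
  x=-7.236: |R|=1.04835 >1
  x=-6.919: |R|=1.02212 >1
Interval (-6.6667, 0).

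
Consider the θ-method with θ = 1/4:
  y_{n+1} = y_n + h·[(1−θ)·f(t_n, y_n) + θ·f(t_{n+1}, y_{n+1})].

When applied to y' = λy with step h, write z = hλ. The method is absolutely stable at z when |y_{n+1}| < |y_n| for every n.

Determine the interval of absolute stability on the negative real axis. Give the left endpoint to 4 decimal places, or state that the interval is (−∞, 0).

On y'=λy, z=hλ:
  y_{n+1} = y_n + z·[3/4·y_n + 1/4·y_{n+1}] ⇒ (1 − 1/4z)y_{n+1} = (1 + 3/4z)y_n
  Hence R(z) = (1 + 3/4z)/(1 − 1/4z).

Solve |R(x)|<1 on ℝ⁻.
x=-1.07: |R|=0.1558
R=−1: 1+3/4x = −1+1/4x ⇒ -1/2x=2 ⇒ x=2/(-1/2)=-4.0000
Confirm numerically:
  x=-2.423: |R|=0.50895 <1
  x=-2.238: |R|=0.43508 <1
  x=-1.835: |R|=0.25793 <1
  x=-4.472: |R|=1.11143 >1
  x=-4.114: |R|=1.02810 >1
So |R|<1 on (-4.0000, 0).

z∈(-4.0000,0).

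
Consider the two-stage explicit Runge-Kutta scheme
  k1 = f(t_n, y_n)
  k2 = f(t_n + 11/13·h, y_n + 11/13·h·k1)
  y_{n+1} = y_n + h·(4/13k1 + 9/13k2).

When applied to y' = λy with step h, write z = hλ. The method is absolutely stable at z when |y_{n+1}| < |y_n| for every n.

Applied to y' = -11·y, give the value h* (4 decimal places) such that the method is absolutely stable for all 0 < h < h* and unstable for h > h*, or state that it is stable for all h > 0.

(-1.7071,0); λ=-11 ⇒ h* = (169/99)/11 = 0.1552.

Set f=λy, z=hλ:
  k1=λy_n ⇒ h·k1=z·y_n;  k2=λ(1+11/13z)y_n ⇒ h·k2=z(1+11/13z)y_n
  y_{n+1}/y_n = 1 + 4/13z + 9/13z(1+11/13z) = 1 + z + 99/169z²
  so R(z) = 1 + z + 99/169z².

Boundary: |R(x)|=1, x<0.
x=-1.11: |R|=0.6118
R=1: x+99/169x²=0 ⇒ x=−169/99=-1.7071; min R=1−1/(4·99/169)=0.5732>−1
Confirm numerically:
  x=-1.131: |R|=0.61833 <1
  x=-1.085: |R|=0.60462 <1
  x=-0.874: |R|=0.57348 <1
  x=-0.845: |R|=0.57327 <1
  x=-2.036: |R|=1.39231 >1
  x=-1.756: |R|=1.05033 >1
Interval (-1.7071, 0).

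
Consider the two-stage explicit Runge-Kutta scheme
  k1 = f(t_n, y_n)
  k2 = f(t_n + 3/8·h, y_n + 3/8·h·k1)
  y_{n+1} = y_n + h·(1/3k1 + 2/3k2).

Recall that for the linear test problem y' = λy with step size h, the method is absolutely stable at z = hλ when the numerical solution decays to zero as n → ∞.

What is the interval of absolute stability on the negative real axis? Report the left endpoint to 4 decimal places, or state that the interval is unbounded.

On y'=λy, z=hλ:
  k1=λy_n ⇒ h·k1=z·y_n;  k2=λ(1+3/8z)y_n ⇒ h·k2=z(1+3/8z)y_n
  y_{n+1}/y_n = 1 + 1/3z + 2/3z(1+3/8z) = 1 + z + 1/4z²
  ⇒ R(z) = 1 + z + 1/4z².

Need |R(x)|<1, x<0.
x=-0.61: |R|=0.4830
R=1: x+1/4x²=0 ⇒ x=−4=-4.0000; min R=1−1/(4·1/4)=0.0000>−1
Confirm numerically:
  x=-3.362: |R|=0.46376 <1
  x=-3.313: |R|=0.43099 <1
  x=-3.109: |R|=0.30747 <1
  x=-4.458: |R|=1.51044 >1
  x=-4.089: |R|=1.09098 >1
  x=-4.035: |R|=1.03531 >1
So |R|<1 on (-4.0000, 0).

z∈(-4.0000,0).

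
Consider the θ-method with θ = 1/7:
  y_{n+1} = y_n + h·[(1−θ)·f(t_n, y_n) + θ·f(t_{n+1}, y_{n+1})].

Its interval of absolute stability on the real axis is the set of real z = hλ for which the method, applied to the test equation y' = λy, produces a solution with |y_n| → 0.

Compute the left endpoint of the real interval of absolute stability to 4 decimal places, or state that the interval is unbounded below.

With y'=λy (z=hλ):
  y_{n+1} = y_n + z·[6/7·y_n + 1/7·y_{n+1}] ⇒ (1 − 1/7z)y_{n+1} = (1 + 6/7z)y_n
  ⇒ R(z) = (1 + 6/7z)/(1 − 1/7z).

Solve |R(x)|<1 on ℝ⁻.
x=-0.99: |R|=0.1327
R=−1: 1+6/7x = −1+1/7x ⇒ -5/7x=2 ⇒ x=2/(-5/7)=-2.8000
Confirm numerically:
  x=-2.530: |R|=0.85834 <1
  x=-1.932: |R|=0.51411 <1
  x=-1.550: |R|=0.26901 <1
  x=-1.362: |R|=0.14016 <1
  x=-3.376: |R|=1.27756 >1
  x=-2.847: |R|=1.02387 >1
Stable set (-2.8000, 0).

left endpoint -2.8000.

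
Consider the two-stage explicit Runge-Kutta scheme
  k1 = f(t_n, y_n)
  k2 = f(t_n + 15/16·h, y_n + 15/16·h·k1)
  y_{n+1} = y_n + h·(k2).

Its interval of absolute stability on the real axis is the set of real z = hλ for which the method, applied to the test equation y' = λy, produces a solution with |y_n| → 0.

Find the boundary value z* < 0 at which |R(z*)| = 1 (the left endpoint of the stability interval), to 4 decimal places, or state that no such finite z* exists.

On y'=λy, z=hλ:
  k1=λy_n ⇒ h·k1=z·y_n;  k2=λ(1+15/16z)y_n ⇒ h·k2=z(1+15/16z)y_n
  y_{n+1}/y_n = 1 + z(1+15/16z) = 1 + z + 15/16z²
  so R(z) = 1 + z + 15/16z².

Boundary: |R(x)|=1, x<0.
x=-1.52: |R|=1.6460
R=1: x+15/16x²=0 ⇒ x=−16/15=-1.0667; min R=1−1/(4·15/16)=0.7333>−1
Confirm numerically:
  x=-0.696: |R|=0.75814 <1
  x=-0.612: |R|=0.73913 <1
  x=-0.540: |R|=0.73338 <1
  x=-1.546: |R|=1.69473 >1
  x=-1.370: |R|=1.38959 >1
Interval (-1.0667, 0).

z* = -1.0667.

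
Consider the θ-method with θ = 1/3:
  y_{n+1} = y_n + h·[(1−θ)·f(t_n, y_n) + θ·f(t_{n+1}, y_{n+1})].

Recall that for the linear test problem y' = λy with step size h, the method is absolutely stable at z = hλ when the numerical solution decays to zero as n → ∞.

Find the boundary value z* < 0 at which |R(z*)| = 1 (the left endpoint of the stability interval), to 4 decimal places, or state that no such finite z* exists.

Test eqn y'=λy, z=hλ:
  y_{n+1} = y_n + z·[2/3·y_n + 1/3·y_{n+1}] ⇒ (1 − 1/3z)y_{n+1} = (1 + 2/3z)y_n
  so R(z) = (1 + 2/3z)/(1 − 1/3z).

Solve |R(x)|<1 on ℝ⁻.
x=-1.51: |R|=0.0044
R=−1: 1+2/3x = −1+1/3x ⇒ -1/3x=2 ⇒ x=2/(-1/3)=-6.0000
Confirm numerically:
  x=-5.254: |R|=0.90962 <1
  x=-5.126: |R|=0.89244 <1
  x=-4.290: |R|=0.76543 <1
  x=-2.592: |R|=0.39056 <1
  x=-6.584: |R|=1.06093 >1
  x=-6.479: |R|=1.05053 >1
  x=-6.377: |R|=1.04020 >1
Interval (-6.0000, 0).

left endpoint -6.0000.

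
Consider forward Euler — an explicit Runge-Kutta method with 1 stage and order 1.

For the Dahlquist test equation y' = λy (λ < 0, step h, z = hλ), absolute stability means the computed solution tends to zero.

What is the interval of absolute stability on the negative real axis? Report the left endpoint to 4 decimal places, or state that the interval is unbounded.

z∈(-2.0000,0).

Set f=λy, z=hλ:
  order 1, 1-stage ⇒ R(z)=1+z
  (e.g. R(-1.29)=-0.29000, |R|=0.29000)

Need |R(x)|<1, x<0.
x=-1.29: |R|=0.2900
|R(-2.33)|=1.3300 |R(-1.53)|=0.5300 |R(-0.76)|=0.2400
Bisect:
  x_lo=-2.7231 |R|=1.7231  x_hi=-0.1764 |R|=0.8236
  mid=-1.44977 |R|=0.44977 →hi
  mid=-2.08643 |R|=1.08643 →lo
  mid=-1.76810 |R|=0.76810 →hi
  mid=-1.92727 |R|=0.92727 →hi
  mid=-2.00685 |R|=1.00685 →lo
  mid=-1.96706 |R|=0.96706 →hi
  mid=-1.98695 |R|=0.98695 →hi
  ...
  [-2.00001,-1.99986] ⇒ x*=-2.0000
So |R|<1 on (-2.0000, 0).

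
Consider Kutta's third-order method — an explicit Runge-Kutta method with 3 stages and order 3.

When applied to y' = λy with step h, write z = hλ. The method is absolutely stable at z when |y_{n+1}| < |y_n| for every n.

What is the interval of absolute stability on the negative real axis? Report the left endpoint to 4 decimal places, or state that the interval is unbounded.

With y'=λy (z=hλ):
  order 3, 3-stage ⇒ R(z)=1+z+z^2/2+z^3/6
  (e.g. R(-1.66)=-0.04458, |R|=0.04458)

Find x<0 with |R(x)|<1.
x=-1.66: |R|=0.0446
|R(-2.32)|=0.7100 |R(-1.98)|=0.3135 |R(-1.4)|=0.1227
Bisect:
  x_lo=-3.2171 |R|=2.5917  x_hi=-0.1759 |R|=0.8386
  mid=-1.69653 |R|=0.07125 →hi
  mid=-2.45683 |R|=0.91040 →hi
  mid=-2.83698 |R|=1.61830 →lo
  mid=-2.64691 |R|=1.23460 →lo
  mid=-2.55187 |R|=1.06549 →lo
  mid=-2.50435 |R|=0.98625 →hi
  mid=-2.52811 |R|=1.02544 →lo
  mid=-2.51623 |R|=1.00574 →lo
  ...
  [-2.51289,-2.51270] ⇒ x*=-2.5127
Interval (-2.5127, 0).

z∈(-2.5127,0).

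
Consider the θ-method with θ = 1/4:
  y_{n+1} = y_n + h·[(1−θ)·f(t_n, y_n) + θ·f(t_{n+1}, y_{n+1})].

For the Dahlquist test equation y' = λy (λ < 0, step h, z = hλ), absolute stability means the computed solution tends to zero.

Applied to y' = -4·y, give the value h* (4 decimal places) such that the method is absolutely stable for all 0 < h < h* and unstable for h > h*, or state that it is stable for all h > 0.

Test eqn y'=λy, z=hλ:
  y_{n+1} = y_n + z·[3/4·y_n + 1/4·y_{n+1}] ⇒ (1 − 1/4z)y_{n+1} = (1 + 3/4z)y_n
  ⇒ R(z) = (1 + 3/4z)/(1 − 1/4z).

Need |R(x)|<1, x<0.
x=-1.59: |R|=0.1377
R=−1: 1+3/4x = −1+1/4x ⇒ -1/2x=2 ⇒ x=2/(-1/2)=-4.0000
Confirm numerically:
  x=-3.823: |R|=0.95475 <1
  x=-3.461: |R|=0.85552 <1
  x=-2.465: |R|=0.52514 <1
  x=-2.284: |R|=0.45385 <1
  x=-4.438: |R|=1.10382 >1
  x=-4.249: |R|=1.06037 >1
Stable set (-4.0000, 0).

(-4.0000,0); λ=-4 ⇒ h* = (4)/4 = 1.0000.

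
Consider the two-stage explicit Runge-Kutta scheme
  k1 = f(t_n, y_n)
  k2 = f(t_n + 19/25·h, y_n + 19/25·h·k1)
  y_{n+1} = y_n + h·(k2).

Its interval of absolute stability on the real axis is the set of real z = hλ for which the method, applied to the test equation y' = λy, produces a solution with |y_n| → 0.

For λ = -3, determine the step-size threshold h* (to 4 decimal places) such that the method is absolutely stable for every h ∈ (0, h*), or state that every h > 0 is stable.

On y'=λy, z=hλ:
  k1=λy_n ⇒ h·k1=z·y_n;  k2=λ(1+19/25z)y_n ⇒ h·k2=z(1+19/25z)y_n
  y_{n+1}/y_n = 1 + z(1+19/25z) = 1 + z + 19/25z²
  ⇒ R(z) = 1 + z + 19/25z².

Need |R(x)|<1, x<0.
x=-0.7: |R|=0.6724
R=1: x+19/25x²=0 ⇒ x=−25/19=-1.3158; min R=1−1/(4·19/25)=0.6711>−1
Confirm numerically:
  x=-1.237: |R|=0.92593 <1
  x=-0.845: |R|=0.69766 <1
  x=-0.771: |R|=0.68078 <1
  x=-0.596: |R|=0.67396 <1
  x=-1.673: |R|=1.45419 >1
  x=-1.616: |R|=1.36871 >1
  x=-1.493: |R|=1.20108 >1
So |R|<1 on (-1.3158, 0).

(-1.3158,0); λ=-3 ⇒ h* = (25/19)/3 = 0.4386.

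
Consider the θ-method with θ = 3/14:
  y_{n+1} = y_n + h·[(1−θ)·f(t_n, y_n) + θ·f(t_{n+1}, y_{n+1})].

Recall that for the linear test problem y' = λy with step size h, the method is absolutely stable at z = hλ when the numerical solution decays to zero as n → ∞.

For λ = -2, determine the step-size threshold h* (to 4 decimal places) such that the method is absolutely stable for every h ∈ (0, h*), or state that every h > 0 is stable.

(-3.5000,0); λ=-2 ⇒ h* = (7/2)/2 = 1.7500.

Test eqn y'=λy, z=hλ:
  y_{n+1} = y_n + z·[11/14·y_n + 3/14·y_{n+1}] ⇒ (1 − 3/14z)y_{n+1} = (1 + 11/14z)y_n
  ⇒ R(z) = (1 + 11/14z)/(1 − 3/14z).

Find x<0 with |R(x)|<1.
x=-0.98: |R|=0.1901
R=−1: 1+11/14x = −1+3/14x ⇒ -4/7x=2 ⇒ x=2/(-4/7)=-3.5000
Confirm numerically:
  x=-3.452: |R|=0.98423 <1
  x=-3.338: |R|=0.94603 <1
  x=-1.668: |R|=0.22879 <1
  x=-4.054: |R|=1.16941 >1
  x=-3.653: |R|=1.04904 >1
Interval (-3.5000, 0).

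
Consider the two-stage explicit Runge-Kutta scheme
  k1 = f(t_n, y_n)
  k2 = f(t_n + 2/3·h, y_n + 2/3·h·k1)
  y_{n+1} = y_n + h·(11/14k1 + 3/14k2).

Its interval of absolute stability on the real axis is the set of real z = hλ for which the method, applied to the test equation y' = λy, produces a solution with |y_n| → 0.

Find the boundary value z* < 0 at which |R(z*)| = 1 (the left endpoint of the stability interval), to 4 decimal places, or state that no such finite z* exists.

On y'=λy, z=hλ:
  k1=λy_n ⇒ h·k1=z·y_n;  k2=λ(1+2/3z)y_n ⇒ h·k2=z(1+2/3z)y_n
  y_{n+1}/y_n = 1 + 11/14z + 3/14z(1+2/3z) = 1 + z + 1/7z²
  R(z) = 1 + z + 1/7z².

Solve |R(x)|<1 on ℝ⁻.
x=-1.27: |R|=0.0396
R=1: x+1/7x²=0 ⇒ x=−7=-7.0000; min R=1−1/(4·1/7)=-0.7500>−1
Confirm numerically:
  x=-6.498: |R|=0.53400 <1
  x=-4.567: |R|=0.58736 <1
  x=-3.878: |R|=0.72959 <1
  x=-3.158: |R|=0.73329 <1
  x=-7.537: |R|=1.57820 >1
  x=-7.067: |R|=1.06764 >1
So |R|<1 on (-7.0000, 0).

z* = -7.0000.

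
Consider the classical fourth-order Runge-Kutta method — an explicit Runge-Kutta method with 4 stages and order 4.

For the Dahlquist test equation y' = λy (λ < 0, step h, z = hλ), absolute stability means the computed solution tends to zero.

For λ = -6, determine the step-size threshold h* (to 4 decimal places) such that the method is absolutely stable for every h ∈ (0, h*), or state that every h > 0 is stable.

(-2.7853,0); λ=-6 ⇒ h* = 0.4642.

Set f=λy, z=hλ:
  order 4, 4-stage ⇒ R(z)=1+z+z^2/2+z^3/6+z^4/24
  (e.g. R(-0.31)=0.73347, |R|=0.73347)

Boundary: |R(x)|=1, x<0.
x=-0.31: |R|=0.7335
|R(-2.36)|=0.5266 |R(-2.19)|=0.4159 |R(-0.62)|=0.5386
Bisect:
  x_lo=-3.1361 |R|=1.6712  x_hi=-0.2123 |R|=0.8087
  mid=-1.67420 |R|=0.27251 →hi
  mid=-2.40516 |R|=0.56267 →hi
  mid=-2.77064 |R|=0.97813 →hi
  mid=-2.95338 |R|=1.28444 →lo
  mid=-2.86201 |R|=1.12196 →lo
  mid=-2.81632 |R|=1.04780 →lo
  mid=-2.79348 |R|=1.01241 →lo
  mid=-2.78206 |R|=0.99513 →hi
  ...
  [-2.78545,-2.78527] ⇒ x*=-2.7853
Stable set (-2.7853, 0).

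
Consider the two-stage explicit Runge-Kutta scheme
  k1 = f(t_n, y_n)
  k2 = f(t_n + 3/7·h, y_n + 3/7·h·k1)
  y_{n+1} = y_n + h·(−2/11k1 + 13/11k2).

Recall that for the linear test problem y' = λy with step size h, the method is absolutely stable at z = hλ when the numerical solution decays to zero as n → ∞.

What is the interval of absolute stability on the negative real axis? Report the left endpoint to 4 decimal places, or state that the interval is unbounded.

(-1.9744, 0).

Test eqn y'=λy, z=hλ:
  k1=λy_n ⇒ h·k1=z·y_n;  k2=λ(1+3/7z)y_n ⇒ h·k2=z(1+3/7z)y_n
  y_{n+1}/y_n = 1 − 2/11z + 13/11z(1+3/7z) = 1 + z + 39/77z²
  so R(z) = 1 + z + 39/77z².

Boundary: |R(x)|=1, x<0.
x=-0.51: |R|=0.6217
R=1: x+39/77x²=0 ⇒ x=−77/39=-1.9744; min R=1−1/(4·39/77)=0.5064>−1
Confirm numerically:
  x=-1.879: |R|=0.90925 <1
  x=-1.181: |R|=0.52544 <1
  x=-0.874: |R|=0.51290 <1
  x=-2.502: |R|=1.66865 >1
  x=-2.338: |R|=1.43062 >1
So |R|<1 on (-1.9744, 0).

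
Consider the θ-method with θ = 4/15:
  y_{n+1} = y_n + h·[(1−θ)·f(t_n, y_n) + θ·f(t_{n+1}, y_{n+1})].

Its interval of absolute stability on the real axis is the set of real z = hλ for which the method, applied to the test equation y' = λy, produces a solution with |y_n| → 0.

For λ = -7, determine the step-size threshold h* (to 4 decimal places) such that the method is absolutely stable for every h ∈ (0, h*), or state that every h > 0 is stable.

(-4.2857,0); λ=-7 ⇒ h* = (30/7)/7 = 0.6122.

With y'=λy (z=hλ):
  y_{n+1} = y_n + z·[11/15·y_n + 4/15·y_{n+1}] ⇒ (1 − 4/15z)y_{n+1} = (1 + 11/15z)y_n
  Hence R(z) = (1 + 11/15z)/(1 − 4/15z).

Find x<0 with |R(x)|<1.
x=-0.87: |R|=0.2938
R=−1: 1+11/15x = −1+4/15x ⇒ -7/15x=2 ⇒ x=2/(-7/15)=-4.2857
Confirm numerically:
  x=-3.596: |R|=0.83569 <1
  x=-3.322: |R|=0.76152 <1
  x=-2.693: |R|=0.56740 <1
  x=-2.563: |R|=0.52245 <1
  x=-4.719: |R|=1.08953 >1
  x=-4.658: |R|=1.07749 >1
Interval (-4.2857, 0).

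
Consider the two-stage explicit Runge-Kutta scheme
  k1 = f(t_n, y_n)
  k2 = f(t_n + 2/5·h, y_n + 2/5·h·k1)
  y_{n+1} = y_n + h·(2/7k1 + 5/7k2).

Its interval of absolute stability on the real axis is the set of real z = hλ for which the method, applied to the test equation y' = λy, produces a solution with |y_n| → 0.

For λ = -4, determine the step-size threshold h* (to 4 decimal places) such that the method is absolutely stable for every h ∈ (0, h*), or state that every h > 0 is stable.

Test eqn y'=λy, z=hλ:
  k1=λy_n ⇒ h·k1=z·y_n;  k2=λ(1+2/5z)y_n ⇒ h·k2=z(1+2/5z)y_n
  y_{n+1}/y_n = 1 + 2/7z + 5/7z(1+2/5z) = 1 + z + 2/7z²
  R(z) = 1 + z + 2/7z².

Boundary: |R(x)|=1, x<0.
x=-0.86: |R|=0.3513
R=1: x+2/7x²=0 ⇒ x=−7/2=-3.5000; min R=1−1/(4·2/7)=0.1250>−1
Confirm numerically:
  x=-3.453: |R|=0.95363 <1
  x=-2.639: |R|=0.35081 <1
  x=-2.436: |R|=0.25946 <1
  x=-4.016: |R|=1.59207 >1
  x=-3.909: |R|=1.45679 >1
  x=-3.626: |R|=1.13054 >1
Interval (-3.5000, 0).

(-3.5000,0); λ=-4 ⇒ h* = (7/2)/4 = 0.8750.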